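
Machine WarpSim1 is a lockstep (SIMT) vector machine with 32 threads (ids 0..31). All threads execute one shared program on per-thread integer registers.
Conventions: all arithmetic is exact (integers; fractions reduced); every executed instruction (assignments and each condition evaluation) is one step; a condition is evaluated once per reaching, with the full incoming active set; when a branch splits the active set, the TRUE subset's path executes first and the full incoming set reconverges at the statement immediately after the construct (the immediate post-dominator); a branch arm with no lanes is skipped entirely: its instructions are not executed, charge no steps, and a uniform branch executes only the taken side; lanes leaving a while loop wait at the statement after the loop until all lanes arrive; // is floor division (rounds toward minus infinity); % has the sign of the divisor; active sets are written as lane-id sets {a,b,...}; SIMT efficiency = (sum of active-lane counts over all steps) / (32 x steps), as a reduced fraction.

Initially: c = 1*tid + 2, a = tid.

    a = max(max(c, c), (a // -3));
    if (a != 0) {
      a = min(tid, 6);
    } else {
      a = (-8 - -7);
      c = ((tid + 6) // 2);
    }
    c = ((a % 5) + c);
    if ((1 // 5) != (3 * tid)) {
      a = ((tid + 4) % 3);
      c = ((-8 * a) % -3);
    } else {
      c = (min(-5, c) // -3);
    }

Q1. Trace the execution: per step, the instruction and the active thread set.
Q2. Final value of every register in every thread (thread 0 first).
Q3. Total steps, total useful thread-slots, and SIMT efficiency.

step 0: a <- max(max(c, c), (a // -3)) {0,1,2,3,4,5,6,7,8,9,10,11,12,13,14,15,16,17,18,19,20,21,22,23,24,25,26,27,28,29,30,31}
step 1: eval (a != 0)                {0,1,2,3,4,5,6,7,8,9,10,11,12,13,14,15,16,17,18,19,20,21,22,23,24,25,26,27,28,29,30,31}
step 2: a <- min(tid, 6)             {0,1,2,3,4,5,6,7,8,9,10,11,12,13,14,15,16,17,18,19,20,21,22,23,24,25,26,27,28,29,30,31}
step 3: c <- ((a % 5) + c)           {0,1,2,3,4,5,6,7,8,9,10,11,12,13,14,15,16,17,18,19,20,21,22,23,24,25,26,27,28,29,30,31}
step 4: eval ((1 // 5) != (3 * tid)) {0,1,2,3,4,5,6,7,8,9,10,11,12,13,14,15,16,17,18,19,20,21,22,23,24,25,26,27,28,29,30,31}
step 5: a <- ((tid + 4) % 3)         {1,2,3,4,5,6,7,8,9,10,11,12,13,14,15,16,17,18,19,20,21,22,23,24,25,26,27,28,29,30,31}
step 6: c <- ((-8 * a) % -3)         {1,2,3,4,5,6,7,8,9,10,11,12,13,14,15,16,17,18,19,20,21,22,23,24,25,26,27,28,29,30,31}
step 7: c <- (min(-5, c) // -3)      {0}

Answer: 8 steps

c: 1,-1,0,-2,-1,0,-2,-1,0,-2,-1,0,-2,-1,0,-2,-1,0,-2,-1,0,-2,-1,0,-2,-1,0,-2,-1,0,-2,-1
a: 0,2,0,1,2,0,1,2,0,1,2,0,1,2,0,1,2,0,1,2,0,1,2,0,1,2,0,1,2,0,1,2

steps = 8; useful = 223; efficiency = 223/256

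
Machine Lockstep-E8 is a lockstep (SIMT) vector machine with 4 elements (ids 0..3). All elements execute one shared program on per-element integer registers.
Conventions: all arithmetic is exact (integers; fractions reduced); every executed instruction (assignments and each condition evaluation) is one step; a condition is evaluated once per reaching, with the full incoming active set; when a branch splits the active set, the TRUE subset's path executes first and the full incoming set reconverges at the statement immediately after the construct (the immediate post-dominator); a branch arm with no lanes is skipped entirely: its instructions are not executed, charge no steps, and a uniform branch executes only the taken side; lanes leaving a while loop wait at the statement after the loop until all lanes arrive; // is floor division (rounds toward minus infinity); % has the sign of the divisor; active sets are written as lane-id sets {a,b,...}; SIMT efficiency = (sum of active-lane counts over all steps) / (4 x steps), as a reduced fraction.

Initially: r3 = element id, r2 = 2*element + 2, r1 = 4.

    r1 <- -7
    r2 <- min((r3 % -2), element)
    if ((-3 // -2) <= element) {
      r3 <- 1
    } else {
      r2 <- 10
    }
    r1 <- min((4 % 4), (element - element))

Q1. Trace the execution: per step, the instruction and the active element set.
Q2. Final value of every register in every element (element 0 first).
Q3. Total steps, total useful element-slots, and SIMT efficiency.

step 0: r1 <- -7                     {0,1,2,3}
step 1: r2 <- min((r3 % -2), element) {0,1,2,3}
step 2: eval ((-3 // -2) <= element) {0,1,2,3}
step 3: r3 <- 1                      {1,2,3}
step 4: r2 <- 10                     {0}
step 5: r1 <- min((4 % 4), (element - element)) {0,1,2,3}

Answer: 6 steps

r3: 0,1,1,1
r2: 10,-1,0,-1
r1: 0,0,0,0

steps = 6; useful = 20; efficiency = 20/24 = 5/6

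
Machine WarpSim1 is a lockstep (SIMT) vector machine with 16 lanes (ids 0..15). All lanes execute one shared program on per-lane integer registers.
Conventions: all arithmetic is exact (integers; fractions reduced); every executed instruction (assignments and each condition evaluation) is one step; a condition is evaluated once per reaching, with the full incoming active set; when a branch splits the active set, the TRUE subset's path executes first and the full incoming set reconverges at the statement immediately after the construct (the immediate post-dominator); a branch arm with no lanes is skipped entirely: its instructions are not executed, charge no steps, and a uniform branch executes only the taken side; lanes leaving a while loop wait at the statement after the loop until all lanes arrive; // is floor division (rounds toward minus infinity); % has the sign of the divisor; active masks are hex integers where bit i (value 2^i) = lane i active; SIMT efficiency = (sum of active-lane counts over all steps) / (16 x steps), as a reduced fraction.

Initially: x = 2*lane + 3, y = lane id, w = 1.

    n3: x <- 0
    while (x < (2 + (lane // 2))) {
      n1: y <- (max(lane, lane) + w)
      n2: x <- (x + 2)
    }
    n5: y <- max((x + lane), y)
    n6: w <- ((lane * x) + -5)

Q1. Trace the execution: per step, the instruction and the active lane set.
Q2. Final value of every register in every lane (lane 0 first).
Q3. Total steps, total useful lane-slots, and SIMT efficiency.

step 0: x <- 0                       0xffff
step 1: eval (x < (2 + (lane // 2))) 0xffff
step 2: y <- (max(lane, lane) + w)   0xffff
step 3: x <- (x + 2)                 0xffff
step 4: eval (x < (2 + (lane // 2))) 0xffff
step 5: y <- (max(lane, lane) + w)   0xfffc
step 6: x <- (x + 2)                 0xfffc
step 7: eval (x < (2 + (lane // 2))) 0xfffc
step 8: y <- (max(lane, lane) + w)   0xffc0
step 9: x <- (x + 2)                 0xffc0
step 10: eval (x < (2 + (lane // 2))) 0xffc0
step 11: y <- (max(lane, lane) + w)   0xfc00
step 12: x <- (x + 2)                 0xfc00
step 13: eval (x < (2 + (lane // 2))) 0xfc00
step 14: y <- (max(lane, lane) + w)   0xc000
step 15: x <- (x + 2)                 0xc000
step 16: eval (x < (2 + (lane // 2))) 0xc000
step 17: y <- max((x + lane), y)      0xffff
step 18: w <- ((lane * x) + -5)       0xffff

Answer: 19 steps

x: 2,2,4,4,4,4,6,6,6,6,8,8,8,8,10,10
y: 2,3,6,7,8,9,12,13,14,15,18,19,20,21,24,25
w: -5,-3,3,7,11,15,31,37,43,49,75,83,91,99,135,145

steps = 19; useful = 208; efficiency = 208/304 = 13/19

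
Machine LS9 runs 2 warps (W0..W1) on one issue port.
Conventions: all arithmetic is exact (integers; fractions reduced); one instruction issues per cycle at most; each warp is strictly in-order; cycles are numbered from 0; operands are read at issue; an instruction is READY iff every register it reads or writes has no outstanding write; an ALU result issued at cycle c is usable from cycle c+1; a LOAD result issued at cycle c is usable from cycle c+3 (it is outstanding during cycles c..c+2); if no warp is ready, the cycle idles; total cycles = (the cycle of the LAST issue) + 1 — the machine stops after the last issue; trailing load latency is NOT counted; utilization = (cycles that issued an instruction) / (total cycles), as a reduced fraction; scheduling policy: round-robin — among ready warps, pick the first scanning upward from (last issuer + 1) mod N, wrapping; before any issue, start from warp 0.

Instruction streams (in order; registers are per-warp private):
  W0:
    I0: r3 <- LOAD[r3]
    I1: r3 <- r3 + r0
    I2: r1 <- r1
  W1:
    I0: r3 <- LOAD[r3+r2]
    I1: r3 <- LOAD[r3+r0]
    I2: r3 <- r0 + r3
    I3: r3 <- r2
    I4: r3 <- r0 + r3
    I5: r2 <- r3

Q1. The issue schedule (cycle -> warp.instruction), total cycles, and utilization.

cycle 0: W0.I0
cycle 1: W1.I0
cycle 2: idle
cycle 3: W0.I1
cycle 4: W1.I1
cycle 5: W0.I2
cycle 6: idle
cycle 7: W1.I2
cycle 8: W1.I3
cycle 9: W1.I4
cycle 10: W1.I5

Answer: 11 cycles, utilization 9/11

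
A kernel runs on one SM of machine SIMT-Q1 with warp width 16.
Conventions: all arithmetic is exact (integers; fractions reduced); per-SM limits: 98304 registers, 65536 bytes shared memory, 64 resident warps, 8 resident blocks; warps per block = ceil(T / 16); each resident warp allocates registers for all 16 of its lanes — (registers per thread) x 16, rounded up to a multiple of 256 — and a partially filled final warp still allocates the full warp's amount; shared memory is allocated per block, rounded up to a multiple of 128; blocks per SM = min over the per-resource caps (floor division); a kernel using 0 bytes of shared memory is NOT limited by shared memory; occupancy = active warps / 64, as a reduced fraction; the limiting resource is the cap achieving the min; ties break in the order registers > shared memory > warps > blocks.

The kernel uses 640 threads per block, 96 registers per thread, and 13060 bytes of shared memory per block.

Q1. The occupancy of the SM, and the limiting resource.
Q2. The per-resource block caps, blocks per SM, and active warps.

Answer: occupancy 5/8, limited by registers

registers: 1 block
shared memory: 4 blocks
warps: 1 block
blocks: 8 blocks

Answer: 1 block, 40 active warps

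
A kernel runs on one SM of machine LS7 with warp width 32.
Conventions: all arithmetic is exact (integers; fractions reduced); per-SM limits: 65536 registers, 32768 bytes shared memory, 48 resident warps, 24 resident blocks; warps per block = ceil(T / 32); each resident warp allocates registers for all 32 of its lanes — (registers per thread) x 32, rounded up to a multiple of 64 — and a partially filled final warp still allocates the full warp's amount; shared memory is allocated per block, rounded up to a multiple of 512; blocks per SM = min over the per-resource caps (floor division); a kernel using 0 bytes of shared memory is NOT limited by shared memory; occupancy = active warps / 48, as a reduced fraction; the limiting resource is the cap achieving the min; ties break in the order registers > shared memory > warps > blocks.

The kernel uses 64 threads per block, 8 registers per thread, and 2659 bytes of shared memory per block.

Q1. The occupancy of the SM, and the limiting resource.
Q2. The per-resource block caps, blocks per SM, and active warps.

Answer: occupancy 5/12, limited by shared memory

registers: 128 blocks
shared memory: 10 blocks
warps: 24 blocks
blocks: 24 blocks

Answer: 10 blocks, 20 active warps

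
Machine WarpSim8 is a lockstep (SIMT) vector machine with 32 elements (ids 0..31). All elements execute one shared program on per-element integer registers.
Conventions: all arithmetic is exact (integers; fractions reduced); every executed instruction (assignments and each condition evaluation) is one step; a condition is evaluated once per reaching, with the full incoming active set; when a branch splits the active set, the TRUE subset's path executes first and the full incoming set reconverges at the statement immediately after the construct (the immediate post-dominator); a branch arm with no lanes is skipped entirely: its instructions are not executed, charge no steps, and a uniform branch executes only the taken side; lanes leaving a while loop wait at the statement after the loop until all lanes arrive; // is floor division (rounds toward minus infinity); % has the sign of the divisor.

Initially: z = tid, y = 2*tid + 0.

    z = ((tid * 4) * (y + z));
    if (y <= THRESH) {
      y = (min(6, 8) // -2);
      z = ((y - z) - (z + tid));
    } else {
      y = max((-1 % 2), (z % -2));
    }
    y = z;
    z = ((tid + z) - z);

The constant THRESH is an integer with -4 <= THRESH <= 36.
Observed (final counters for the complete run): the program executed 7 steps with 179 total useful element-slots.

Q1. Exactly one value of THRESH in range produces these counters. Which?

Answer: THRESH = 36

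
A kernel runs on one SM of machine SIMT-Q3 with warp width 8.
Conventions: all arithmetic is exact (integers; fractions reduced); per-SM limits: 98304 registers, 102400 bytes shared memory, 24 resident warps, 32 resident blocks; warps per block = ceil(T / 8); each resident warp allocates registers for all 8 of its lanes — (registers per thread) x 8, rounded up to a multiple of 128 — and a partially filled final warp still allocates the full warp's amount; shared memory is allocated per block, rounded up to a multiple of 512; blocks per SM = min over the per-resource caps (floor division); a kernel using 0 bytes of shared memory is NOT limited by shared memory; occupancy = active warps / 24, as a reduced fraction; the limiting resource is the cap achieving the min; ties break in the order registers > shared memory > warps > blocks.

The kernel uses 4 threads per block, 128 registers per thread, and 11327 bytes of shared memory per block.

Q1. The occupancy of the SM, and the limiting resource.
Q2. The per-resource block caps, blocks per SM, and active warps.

Answer: occupancy 1/3, limited by shared memory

registers: 96 blocks
shared memory: 8 blocks
warps: 24 blocks
blocks: 32 blocks

Answer: 8 blocks, 8 active warps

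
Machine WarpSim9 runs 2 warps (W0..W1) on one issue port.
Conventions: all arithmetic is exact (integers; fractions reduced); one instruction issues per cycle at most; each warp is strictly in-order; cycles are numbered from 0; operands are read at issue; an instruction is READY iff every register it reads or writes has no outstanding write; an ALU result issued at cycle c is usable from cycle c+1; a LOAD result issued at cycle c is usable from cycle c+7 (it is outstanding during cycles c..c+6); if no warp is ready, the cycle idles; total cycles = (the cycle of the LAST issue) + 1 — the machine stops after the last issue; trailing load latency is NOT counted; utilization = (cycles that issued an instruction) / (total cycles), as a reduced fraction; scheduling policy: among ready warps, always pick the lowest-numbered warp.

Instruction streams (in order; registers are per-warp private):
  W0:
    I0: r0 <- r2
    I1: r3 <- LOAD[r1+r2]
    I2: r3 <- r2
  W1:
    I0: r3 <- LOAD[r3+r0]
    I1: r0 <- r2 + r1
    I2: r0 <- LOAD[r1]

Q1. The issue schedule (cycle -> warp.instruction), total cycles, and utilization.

cycle 0: W0.I0
cycle 1: W0.I1
cycle 2: W1.I0
cycle 3: W1.I1
cycle 4: W1.I2
cycle 5: idle
cycle 6: idle
cycle 7: idle
cycle 8: W0.I2

Answer: 9 cycles, utilization 2/3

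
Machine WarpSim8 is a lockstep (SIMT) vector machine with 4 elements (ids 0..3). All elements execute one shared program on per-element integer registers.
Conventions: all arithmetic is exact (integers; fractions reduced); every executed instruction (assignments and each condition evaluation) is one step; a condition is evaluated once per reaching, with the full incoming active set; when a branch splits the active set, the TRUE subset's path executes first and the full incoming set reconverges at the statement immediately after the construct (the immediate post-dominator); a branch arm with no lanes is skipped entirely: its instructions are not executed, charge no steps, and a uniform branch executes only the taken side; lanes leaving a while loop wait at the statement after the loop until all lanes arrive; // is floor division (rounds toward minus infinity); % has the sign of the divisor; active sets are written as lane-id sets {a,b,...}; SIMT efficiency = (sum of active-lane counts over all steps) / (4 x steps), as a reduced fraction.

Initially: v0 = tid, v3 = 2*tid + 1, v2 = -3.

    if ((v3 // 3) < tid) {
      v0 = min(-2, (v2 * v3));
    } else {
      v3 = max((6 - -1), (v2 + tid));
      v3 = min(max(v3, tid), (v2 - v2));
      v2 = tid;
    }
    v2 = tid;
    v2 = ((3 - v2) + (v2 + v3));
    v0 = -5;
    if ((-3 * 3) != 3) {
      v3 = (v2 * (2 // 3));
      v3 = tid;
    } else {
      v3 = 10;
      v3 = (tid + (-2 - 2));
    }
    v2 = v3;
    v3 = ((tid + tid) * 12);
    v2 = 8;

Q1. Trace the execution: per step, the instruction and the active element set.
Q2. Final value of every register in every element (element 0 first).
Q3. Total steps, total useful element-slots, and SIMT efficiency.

step 0: eval ((v3 // 3) < tid)       {0,1,2,3}
step 1: v0 <- min(-2, (v2 * v3))     {2,3}
step 2: v3 <- max((6 - -1), (v2 + tid)) {0,1}
step 3: v3 <- min(max(v3, tid), (v2 - v2)) {0,1}
step 4: v2 <- tid                    {0,1}
step 5: v2 <- tid                    {0,1,2,3}
step 6: v2 <- ((3 - v2) + (v2 + v3)) {0,1,2,3}
step 7: v0 <- -5                     {0,1,2,3}
step 8: eval ((-3 * 3) != 3)         {0,1,2,3}
step 9: v3 <- (v2 * (2 // 3))        {0,1,2,3}
step 10: v3 <- tid                    {0,1,2,3}
step 11: v2 <- v3                     {0,1,2,3}
step 12: v3 <- ((tid + tid) * 12)     {0,1,2,3}
step 13: v2 <- 8                      {0,1,2,3}

Answer: 14 steps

v0: -5,-5,-5,-5
v3: 0,24,48,72
v2: 8,8,8,8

steps = 14; useful = 48; efficiency = 48/56 = 6/7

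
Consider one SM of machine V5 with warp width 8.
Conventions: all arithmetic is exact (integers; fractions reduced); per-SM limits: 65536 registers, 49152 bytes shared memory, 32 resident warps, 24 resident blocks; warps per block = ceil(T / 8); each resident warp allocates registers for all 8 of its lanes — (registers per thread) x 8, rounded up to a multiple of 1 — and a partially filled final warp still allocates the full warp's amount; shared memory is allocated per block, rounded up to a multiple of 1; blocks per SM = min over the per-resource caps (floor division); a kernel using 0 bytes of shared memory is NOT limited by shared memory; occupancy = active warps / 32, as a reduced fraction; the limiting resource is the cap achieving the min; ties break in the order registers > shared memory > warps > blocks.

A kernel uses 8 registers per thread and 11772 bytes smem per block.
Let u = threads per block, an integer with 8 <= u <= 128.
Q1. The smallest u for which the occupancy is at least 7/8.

Answer: u = 49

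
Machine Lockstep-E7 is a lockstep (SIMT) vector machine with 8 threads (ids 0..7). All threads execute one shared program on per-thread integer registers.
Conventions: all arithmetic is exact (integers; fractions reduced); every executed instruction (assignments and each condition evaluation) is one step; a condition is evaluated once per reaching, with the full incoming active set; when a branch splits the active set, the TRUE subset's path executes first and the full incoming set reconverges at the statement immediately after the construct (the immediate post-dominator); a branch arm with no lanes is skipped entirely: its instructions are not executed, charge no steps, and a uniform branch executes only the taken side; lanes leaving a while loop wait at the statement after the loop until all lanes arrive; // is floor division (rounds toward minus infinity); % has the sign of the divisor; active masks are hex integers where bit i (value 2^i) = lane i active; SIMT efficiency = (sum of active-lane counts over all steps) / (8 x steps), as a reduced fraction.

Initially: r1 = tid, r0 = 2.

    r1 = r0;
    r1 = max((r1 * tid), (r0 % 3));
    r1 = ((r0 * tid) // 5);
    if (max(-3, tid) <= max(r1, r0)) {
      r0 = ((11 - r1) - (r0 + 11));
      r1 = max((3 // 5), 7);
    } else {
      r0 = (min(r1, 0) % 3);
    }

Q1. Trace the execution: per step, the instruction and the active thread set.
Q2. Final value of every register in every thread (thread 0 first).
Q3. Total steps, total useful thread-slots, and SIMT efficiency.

step 0: r1 <- r0                     0xff
step 1: r1 <- max((r1 * tid), (r0 % 3)) 0xff
step 2: r1 <- ((r0 * tid) // 5)      0xff
step 3: eval (max(-3, tid) <= max(r1, r0)) 0xff
step 4: r0 <- ((11 - r1) - (r0 + 11)) 0x07
step 5: r1 <- max((3 // 5), 7)       0x07
step 6: r0 <- (min(r1, 0) % 3)       0xf8

Answer: 7 steps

r1: 7,7,7,1,1,2,2,2
r0: -2,-2,-2,0,0,0,0,0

steps = 7; useful = 43; efficiency = 43/56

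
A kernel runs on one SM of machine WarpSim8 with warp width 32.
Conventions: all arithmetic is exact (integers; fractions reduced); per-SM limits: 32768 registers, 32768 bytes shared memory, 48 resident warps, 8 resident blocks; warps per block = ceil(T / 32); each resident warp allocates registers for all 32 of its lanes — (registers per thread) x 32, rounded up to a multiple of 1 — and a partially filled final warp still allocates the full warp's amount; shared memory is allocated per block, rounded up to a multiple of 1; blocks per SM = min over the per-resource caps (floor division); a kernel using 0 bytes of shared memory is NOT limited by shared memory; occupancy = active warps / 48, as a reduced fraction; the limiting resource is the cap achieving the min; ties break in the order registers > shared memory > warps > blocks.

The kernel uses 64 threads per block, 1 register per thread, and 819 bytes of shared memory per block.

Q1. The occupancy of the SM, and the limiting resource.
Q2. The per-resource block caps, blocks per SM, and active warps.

Answer: occupancy 1/3, limited by blocks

registers: 512 blocks
shared memory: 40 blocks
warps: 24 blocks
blocks: 8 blocks

Answer: 8 blocks, 16 active warps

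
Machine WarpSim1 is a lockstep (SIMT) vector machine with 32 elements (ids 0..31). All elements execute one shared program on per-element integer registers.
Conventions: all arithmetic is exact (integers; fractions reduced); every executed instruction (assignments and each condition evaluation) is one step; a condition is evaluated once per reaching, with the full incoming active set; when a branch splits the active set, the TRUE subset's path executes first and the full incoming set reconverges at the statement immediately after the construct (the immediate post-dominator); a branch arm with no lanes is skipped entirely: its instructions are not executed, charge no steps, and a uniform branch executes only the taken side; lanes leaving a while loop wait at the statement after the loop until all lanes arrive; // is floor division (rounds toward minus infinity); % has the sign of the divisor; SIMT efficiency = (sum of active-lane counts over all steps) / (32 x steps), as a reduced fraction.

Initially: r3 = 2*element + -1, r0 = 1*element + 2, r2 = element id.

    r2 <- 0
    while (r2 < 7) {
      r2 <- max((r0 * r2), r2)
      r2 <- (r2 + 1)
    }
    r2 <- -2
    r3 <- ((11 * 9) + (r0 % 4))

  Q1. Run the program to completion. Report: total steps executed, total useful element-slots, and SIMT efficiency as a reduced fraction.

Answer: 13 steps, 332 useful, 83/104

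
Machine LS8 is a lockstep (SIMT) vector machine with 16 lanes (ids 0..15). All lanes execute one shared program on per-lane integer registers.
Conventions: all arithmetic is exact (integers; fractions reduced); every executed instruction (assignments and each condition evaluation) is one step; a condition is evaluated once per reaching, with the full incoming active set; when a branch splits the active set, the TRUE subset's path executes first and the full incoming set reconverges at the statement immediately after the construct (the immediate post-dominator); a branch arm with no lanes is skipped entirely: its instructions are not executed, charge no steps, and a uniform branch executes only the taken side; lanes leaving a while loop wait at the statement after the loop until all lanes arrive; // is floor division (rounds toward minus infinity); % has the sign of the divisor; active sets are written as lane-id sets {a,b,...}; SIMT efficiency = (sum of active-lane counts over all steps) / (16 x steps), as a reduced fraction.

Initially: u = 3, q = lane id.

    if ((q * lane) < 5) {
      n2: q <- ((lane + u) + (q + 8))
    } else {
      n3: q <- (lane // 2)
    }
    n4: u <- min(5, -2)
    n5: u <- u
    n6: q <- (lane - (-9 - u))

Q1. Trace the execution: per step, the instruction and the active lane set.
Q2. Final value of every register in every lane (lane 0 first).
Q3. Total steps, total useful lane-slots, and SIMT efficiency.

step 0: eval ((q * lane) < 5)        {0,1,2,3,4,5,6,7,8,9,10,11,12,13,14,15}
step 1: q <- ((lane + u) + (q + 8))  {0,1,2}
step 2: q <- (lane // 2)             {3,4,5,6,7,8,9,10,11,12,13,14,15}
step 3: u <- min(5, -2)              {0,1,2,3,4,5,6,7,8,9,10,11,12,13,14,15}
step 4: u <- u                       {0,1,2,3,4,5,6,7,8,9,10,11,12,13,14,15}
step 5: q <- (lane - (-9 - u))       {0,1,2,3,4,5,6,7,8,9,10,11,12,13,14,15}

Answer: 6 steps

u: -2,-2,-2,-2,-2,-2,-2,-2,-2,-2,-2,-2,-2,-2,-2,-2
q: 7,8,9,10,11,12,13,14,15,16,17,18,19,20,21,22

steps = 6; useful = 80; efficiency = 80/96 = 5/6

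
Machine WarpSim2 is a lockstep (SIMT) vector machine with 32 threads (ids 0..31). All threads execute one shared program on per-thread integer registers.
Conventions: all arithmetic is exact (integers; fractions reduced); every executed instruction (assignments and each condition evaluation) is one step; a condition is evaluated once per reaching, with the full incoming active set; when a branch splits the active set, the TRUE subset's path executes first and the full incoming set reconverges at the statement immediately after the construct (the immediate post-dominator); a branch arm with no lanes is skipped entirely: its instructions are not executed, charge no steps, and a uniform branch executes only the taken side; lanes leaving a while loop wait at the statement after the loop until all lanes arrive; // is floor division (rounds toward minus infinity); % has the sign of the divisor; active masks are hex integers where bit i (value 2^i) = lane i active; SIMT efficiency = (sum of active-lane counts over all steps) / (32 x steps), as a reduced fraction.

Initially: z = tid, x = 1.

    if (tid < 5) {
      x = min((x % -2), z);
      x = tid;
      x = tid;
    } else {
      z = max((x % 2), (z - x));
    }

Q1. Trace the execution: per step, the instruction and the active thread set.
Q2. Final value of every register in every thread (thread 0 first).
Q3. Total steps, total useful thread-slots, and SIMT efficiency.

step 0: eval (tid < 5)               0xffffffff
step 1: x <- min((x % -2), z)        0x0000001f
step 2: x <- tid                     0x0000001f
step 3: x <- tid                     0x0000001f
step 4: z <- max((x % 2), (z - x))   0xffffffe0

Answer: 5 steps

z: 0,1,2,3,4,4,5,6,7,8,9,10,11,12,13,14,15,16,17,18,19,20,21,22,23,24,25,26,27,28,29,30
x: 0,1,2,3,4,1,1,1,1,1,1,1,1,1,1,1,1,1,1,1,1,1,1,1,1,1,1,1,1,1,1,1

steps = 5; useful = 74; efficiency = 74/160 = 37/80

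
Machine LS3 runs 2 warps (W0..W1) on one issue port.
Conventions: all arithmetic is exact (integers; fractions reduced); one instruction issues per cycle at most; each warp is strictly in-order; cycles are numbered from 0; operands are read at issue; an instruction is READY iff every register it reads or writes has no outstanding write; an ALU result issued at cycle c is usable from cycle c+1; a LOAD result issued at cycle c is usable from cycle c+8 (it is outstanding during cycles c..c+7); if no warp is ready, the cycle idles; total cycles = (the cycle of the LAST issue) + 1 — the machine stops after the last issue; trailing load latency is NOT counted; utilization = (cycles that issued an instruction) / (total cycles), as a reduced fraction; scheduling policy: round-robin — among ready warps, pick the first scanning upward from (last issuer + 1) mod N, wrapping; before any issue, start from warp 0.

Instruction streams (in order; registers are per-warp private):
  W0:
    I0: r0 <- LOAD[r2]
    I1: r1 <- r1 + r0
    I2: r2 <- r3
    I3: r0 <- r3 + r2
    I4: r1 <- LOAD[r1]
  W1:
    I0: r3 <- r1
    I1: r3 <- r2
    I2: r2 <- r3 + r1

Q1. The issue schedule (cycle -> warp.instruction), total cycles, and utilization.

cycle 0: W0.I0
cycle 1: W1.I0
cycle 2: W1.I1
cycle 3: W1.I2
cycle 4: idle
cycle 5: idle
cycle 6: idle
cycle 7: idle
cycle 8: W0.I1
cycle 9: W0.I2
cycle 10: W0.I3
cycle 11: W0.I4

Answer: 12 cycles, utilization 2/3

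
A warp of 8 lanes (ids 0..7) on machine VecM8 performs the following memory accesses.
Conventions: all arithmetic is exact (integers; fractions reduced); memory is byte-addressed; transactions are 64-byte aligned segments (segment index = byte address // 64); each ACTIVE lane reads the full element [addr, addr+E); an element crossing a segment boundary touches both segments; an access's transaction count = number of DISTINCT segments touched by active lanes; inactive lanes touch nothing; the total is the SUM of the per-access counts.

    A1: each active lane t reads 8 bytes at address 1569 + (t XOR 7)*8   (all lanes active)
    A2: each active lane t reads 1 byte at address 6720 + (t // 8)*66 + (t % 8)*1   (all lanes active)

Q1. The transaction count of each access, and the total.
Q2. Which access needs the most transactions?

A1: 2 transactions
A2: 1 transaction

Answer: 2,1; total 3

Answer: A1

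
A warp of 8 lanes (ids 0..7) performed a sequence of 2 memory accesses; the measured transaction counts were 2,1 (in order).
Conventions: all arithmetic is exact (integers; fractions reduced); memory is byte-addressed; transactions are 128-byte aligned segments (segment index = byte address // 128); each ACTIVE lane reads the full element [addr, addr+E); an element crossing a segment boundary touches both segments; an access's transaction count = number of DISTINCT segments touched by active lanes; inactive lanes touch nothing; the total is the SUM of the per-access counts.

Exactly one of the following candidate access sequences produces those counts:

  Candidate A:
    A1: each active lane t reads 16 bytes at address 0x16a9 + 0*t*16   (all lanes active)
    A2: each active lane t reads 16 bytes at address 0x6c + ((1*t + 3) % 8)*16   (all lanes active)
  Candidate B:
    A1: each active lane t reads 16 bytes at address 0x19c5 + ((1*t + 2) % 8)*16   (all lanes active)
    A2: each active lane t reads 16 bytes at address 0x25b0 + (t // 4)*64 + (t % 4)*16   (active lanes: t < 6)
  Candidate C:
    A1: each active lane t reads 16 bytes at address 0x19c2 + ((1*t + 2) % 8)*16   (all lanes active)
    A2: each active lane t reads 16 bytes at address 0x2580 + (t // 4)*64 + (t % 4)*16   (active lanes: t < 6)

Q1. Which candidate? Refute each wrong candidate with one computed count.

A: A1 gives 1 transaction, not 2
B: A2 gives 2 transactions, not 1
C: all counts match (2,1)

Answer: C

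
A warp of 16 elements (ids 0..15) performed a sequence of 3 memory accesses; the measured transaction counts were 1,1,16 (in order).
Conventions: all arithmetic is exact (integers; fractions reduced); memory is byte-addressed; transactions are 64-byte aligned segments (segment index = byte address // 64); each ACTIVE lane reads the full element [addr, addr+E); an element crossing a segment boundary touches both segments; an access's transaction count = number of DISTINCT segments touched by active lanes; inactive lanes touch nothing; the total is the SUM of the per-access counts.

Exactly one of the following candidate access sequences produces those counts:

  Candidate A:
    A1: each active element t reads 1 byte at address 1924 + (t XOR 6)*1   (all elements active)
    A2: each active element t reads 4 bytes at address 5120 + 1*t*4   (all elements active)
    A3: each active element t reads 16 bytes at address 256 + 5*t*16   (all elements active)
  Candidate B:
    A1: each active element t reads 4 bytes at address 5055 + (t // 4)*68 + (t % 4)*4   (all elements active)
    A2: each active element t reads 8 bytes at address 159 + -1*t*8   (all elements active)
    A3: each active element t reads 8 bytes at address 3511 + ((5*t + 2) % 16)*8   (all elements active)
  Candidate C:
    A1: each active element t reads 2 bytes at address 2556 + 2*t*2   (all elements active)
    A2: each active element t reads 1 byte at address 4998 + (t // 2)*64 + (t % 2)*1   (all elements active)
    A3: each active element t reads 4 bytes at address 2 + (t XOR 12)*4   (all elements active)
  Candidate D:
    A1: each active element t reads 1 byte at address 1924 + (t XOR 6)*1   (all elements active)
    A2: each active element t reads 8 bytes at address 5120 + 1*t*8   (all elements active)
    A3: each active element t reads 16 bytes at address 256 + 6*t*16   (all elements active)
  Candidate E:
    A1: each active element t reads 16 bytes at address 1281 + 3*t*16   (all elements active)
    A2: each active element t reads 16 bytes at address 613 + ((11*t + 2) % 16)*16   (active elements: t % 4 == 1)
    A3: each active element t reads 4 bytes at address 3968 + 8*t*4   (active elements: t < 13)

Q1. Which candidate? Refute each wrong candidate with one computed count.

B: A1 gives 5 transactions, not 1
C: A1 gives 2 transactions, not 1
D: A2 gives 2 transactions, not 1
E: A1 gives 12 transactions, not 1
A: all counts match (1,1,16)

Answer: A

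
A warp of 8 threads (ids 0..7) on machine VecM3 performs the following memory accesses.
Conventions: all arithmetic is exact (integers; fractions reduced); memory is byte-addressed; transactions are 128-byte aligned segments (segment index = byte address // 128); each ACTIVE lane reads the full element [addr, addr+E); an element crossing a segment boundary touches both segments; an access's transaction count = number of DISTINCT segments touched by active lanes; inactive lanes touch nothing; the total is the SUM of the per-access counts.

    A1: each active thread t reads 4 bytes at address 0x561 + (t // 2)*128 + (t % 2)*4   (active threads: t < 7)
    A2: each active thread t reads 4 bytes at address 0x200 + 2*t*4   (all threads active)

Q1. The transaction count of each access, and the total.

A1: 4 transactions
A2: 1 transaction

Answer: 4,1; total 5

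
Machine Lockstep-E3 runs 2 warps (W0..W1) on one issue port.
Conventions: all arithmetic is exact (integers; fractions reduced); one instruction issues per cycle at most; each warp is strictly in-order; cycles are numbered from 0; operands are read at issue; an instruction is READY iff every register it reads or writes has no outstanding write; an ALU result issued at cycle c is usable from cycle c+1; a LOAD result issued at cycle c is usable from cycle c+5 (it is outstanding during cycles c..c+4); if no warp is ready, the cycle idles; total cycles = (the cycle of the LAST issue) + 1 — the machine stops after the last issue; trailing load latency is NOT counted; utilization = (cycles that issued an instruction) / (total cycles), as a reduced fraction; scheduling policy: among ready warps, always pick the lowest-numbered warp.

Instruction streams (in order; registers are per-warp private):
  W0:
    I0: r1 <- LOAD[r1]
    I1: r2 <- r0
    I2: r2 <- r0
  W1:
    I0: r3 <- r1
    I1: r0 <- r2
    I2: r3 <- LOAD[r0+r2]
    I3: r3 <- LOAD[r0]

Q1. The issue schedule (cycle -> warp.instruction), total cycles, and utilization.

cycle 0: W0.I0
cycle 1: W0.I1
cycle 2: W0.I2
cycle 3: W1.I0
cycle 4: W1.I1
cycle 5: W1.I2
cycle 6: idle
cycle 7: idle
cycle 8: idle
cycle 9: idle
cycle 10: W1.I3

Answer: 11 cycles, utilization 7/11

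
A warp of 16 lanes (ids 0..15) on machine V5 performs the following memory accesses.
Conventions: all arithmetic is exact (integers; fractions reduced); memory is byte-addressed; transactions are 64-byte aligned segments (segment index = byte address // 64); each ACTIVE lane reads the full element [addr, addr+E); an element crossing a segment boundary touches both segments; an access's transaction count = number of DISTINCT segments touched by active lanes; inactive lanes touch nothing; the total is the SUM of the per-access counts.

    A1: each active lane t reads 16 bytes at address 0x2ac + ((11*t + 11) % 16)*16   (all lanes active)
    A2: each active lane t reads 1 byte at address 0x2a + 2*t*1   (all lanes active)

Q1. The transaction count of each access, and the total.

A1: 5 transactions
A2: 2 transactions

Answer: 5,2; total 7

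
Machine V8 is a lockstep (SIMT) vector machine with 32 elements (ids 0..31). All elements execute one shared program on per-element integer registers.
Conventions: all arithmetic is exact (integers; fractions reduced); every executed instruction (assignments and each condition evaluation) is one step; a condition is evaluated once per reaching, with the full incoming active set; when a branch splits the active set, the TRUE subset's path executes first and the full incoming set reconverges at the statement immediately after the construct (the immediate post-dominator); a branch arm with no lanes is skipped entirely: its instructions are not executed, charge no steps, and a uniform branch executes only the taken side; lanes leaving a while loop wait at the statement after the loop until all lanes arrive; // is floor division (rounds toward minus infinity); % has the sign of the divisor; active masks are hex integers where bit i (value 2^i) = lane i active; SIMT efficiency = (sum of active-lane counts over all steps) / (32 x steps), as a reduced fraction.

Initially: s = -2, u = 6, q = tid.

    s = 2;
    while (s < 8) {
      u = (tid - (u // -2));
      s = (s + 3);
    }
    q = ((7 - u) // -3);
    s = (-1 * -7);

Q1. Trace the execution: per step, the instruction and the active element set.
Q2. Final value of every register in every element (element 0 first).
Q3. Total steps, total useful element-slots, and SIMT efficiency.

step 0: s <- 2                       0xffffffff
step 1: eval (s < 8)                 0xffffffff
step 2: u <- (tid - (u // -2))       0xffffffff
step 3: s <- (s + 3)                 0xffffffff
step 4: eval (s < 8)                 0xffffffff
step 5: u <- (tid - (u // -2))       0xffffffff
step 6: s <- (s + 3)                 0xffffffff
step 7: eval (s < 8)                 0xffffffff
step 8: q <- ((7 - u) // -3)         0xffffffff
step 9: s <- (-1 * -7)               0xffffffff

Answer: 10 steps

s: 7,7,7,7,7,7,7,7,7,7,7,7,7,7,7,7,7,7,7,7,7,7,7,7,7,7,7,7,7,7,7,7
u: 2,3,5,6,8,9,11,12,14,15,17,18,20,21,23,24,26,27,29,30,32,33,35,36,38,39,41,42,44,45,47,48
q: -2,-2,-1,-1,0,0,1,1,2,2,3,3,4,4,5,5,6,6,7,7,8,8,9,9,10,10,11,11,12,12,13,13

steps = 10; useful = 320; efficiency = 320/320 = 1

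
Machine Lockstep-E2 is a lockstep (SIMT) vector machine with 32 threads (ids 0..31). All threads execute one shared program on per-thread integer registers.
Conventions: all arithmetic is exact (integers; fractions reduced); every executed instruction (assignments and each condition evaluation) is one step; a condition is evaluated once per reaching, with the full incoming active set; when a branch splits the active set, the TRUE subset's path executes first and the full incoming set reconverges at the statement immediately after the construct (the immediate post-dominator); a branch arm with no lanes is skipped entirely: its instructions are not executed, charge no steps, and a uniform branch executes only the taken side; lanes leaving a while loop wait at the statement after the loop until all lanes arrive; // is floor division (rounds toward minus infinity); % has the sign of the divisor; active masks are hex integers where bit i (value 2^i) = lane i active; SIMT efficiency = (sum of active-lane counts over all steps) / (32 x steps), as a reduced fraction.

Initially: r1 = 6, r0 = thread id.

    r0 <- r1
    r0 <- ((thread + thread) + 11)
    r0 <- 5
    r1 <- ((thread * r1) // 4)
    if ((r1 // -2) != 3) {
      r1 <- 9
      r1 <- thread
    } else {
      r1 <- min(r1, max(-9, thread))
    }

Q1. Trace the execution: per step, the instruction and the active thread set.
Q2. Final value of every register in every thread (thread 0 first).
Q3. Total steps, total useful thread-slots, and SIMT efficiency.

step 0: r0 <- r1                     0xffffffff
step 1: r0 <- ((thread + thread) + 11) 0xffffffff
step 2: r0 <- 5                      0xffffffff
step 3: r1 <- ((thread * r1) // 4)   0xffffffff
step 4: eval ((r1 // -2) != 3)       0xffffffff
step 5: r1 <- 9                      0xffffffff
step 6: r1 <- thread                 0xffffffff

Answer: 7 steps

r1: 0,1,2,3,4,5,6,7,8,9,10,11,12,13,14,15,16,17,18,19,20,21,22,23,24,25,26,27,28,29,30,31
r0: 5,5,5,5,5,5,5,5,5,5,5,5,5,5,5,5,5,5,5,5,5,5,5,5,5,5,5,5,5,5,5,5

steps = 7; useful = 224; efficiency = 224/224 = 1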